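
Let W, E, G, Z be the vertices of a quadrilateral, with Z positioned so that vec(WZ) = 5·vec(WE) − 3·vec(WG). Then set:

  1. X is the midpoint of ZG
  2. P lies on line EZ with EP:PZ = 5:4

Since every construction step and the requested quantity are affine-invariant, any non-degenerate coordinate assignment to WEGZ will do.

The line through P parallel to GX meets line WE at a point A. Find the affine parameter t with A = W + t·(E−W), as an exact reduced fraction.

t = 41/36

Assign W = (0, 0), E = (1, 0), G = (0, 1), Z = (5, -3) — the answer is frame-independent, so this choice is without loss of generality.
1. X is the midpoint of ZG ⇒ X = (5/2, -1)
2. P lies on line EZ with EP:PZ = 5:4 ⇒ P = (29/9, -5/3)
through P parallel to GX: direction (5/2, -2); meets WE at A = (41/36, 0)
A = W + t·(E−W) with t = 41/36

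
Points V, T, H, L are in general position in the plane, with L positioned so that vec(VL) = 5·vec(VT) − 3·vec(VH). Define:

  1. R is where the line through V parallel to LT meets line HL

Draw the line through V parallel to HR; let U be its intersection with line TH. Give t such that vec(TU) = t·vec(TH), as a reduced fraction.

t = -4

Assign V = (0, 0), T = (1, 0), H = (0, 1), L = (5, -3) — the answer is frame-independent, so this choice is without loss of generality.
1. R is where the line through V parallel to LT meets line HL ⇒ R = (20, -15)
through V parallel to HR: direction (20, -16); meets TH at U = (5, -4)
U = T + t·(H−T) with t = -4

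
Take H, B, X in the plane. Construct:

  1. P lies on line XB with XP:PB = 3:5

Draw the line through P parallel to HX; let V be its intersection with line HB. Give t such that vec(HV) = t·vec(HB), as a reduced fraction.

t = 3/8

Choose coordinates H = (0, 0), B = (1, 0), X = (0, 1).
1. P lies on line XB with XP:PB = 3:5 ⇒ P = (3/8, 5/8)
through P parallel to HX: direction (0, 1); meets HB at V = (3/8, 0)
V = H + t·(B−H) with t = 3/8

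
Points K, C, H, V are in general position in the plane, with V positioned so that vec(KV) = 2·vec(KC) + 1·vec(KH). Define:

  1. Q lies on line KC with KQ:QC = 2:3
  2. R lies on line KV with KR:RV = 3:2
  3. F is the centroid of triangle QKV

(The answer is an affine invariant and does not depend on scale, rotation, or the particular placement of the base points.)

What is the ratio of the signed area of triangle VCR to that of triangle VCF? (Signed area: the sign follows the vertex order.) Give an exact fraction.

Assign K = (0, 0), C = (1, 0), H = (0, 1), V = (2, 1) — the answer is frame-independent, so this choice is without loss of generality.
1. Q lies on line KC with KQ:QC = 2:3 ⇒ Q = (2/5, 0)
2. R lies on line KV with KR:RV = 3:2 ⇒ R = (6/5, 3/5)
3. F is the centroid of triangle QKV ⇒ F = (4/5, 1/3)
2·[VCR] = -2/5, 2·[VCF] = -8/15
[VCR]:[VCF] = -2/5:-8/15 = 3/4

[VCR]:[VCF] = 3/4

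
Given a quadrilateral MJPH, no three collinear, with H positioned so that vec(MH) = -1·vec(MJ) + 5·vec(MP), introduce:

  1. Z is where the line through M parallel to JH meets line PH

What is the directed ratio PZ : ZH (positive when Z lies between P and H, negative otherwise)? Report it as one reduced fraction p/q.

PZ:ZH = -2/5

Work in coordinates with M = (0, 0), J = (1, 0), P = (0, 1), H = (-1, 5).
1. Z is where the line through M parallel to JH meets line PH ⇒ Z = (2/3, -5/3)
Z = P + t·(H−P) with t = -2/3, so PZ:ZH = t:(1−t) = -2/3:5/3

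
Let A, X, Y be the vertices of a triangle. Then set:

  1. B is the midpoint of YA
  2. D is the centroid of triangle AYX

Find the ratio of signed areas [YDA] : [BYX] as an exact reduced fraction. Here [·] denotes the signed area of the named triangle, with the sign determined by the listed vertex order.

Set A = (0, 0), X = (1, 0), Y = (0, 1); any affine frame gives the same invariant.
1. B is the midpoint of YA ⇒ B = (0, 1/2)
2. D is the centroid of triangle AYX ⇒ D = (1/3, 1/3)
2·[YDA] = -1/3, 2·[BYX] = -1/2
[YDA]:[BYX] = -1/3:-1/2 = 2/3

[YDA]:[BYX] = 2/3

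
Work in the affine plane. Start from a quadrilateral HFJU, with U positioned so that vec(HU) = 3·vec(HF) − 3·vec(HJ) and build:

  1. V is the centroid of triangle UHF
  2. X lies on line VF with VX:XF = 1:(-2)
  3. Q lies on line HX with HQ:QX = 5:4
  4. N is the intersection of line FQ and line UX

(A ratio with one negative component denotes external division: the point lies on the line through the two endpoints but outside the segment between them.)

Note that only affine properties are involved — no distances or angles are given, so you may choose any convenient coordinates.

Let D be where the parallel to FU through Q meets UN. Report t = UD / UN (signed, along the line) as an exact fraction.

Choose coordinates H = (0, 0), F = (1, 0), J = (0, 1), U = (3, -3).
1. V is the centroid of triangle UHF ⇒ V = (4/3, -1)
2. X lies on line VF with VX:XF = 1:(-2) ⇒ X = (5/3, -2)
3. Q lies on line HX with HQ:QX = 5:4 ⇒ Q = (25/27, -10/9)
4. N is the intersection of line FQ and line UX ⇒ N = (19/21, -10/7)
through Q parallel to FU: direction (2, -3); meets UN at D = (37/27, -16/9)
D = U + t·(N−U) with t = 7/9

t = 7/9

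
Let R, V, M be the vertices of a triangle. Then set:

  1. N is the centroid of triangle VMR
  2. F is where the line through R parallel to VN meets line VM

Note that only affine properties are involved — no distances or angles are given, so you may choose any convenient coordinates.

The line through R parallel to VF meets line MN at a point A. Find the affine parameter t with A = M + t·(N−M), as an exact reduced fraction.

Choose coordinates R = (0, 0), V = (1, 0), M = (0, 1).
1. N is the centroid of triangle VMR ⇒ N = (1/3, 1/3)
2. F is where the line through R parallel to VN meets line VM ⇒ F = (2, -1)
through R parallel to VF: direction (1, -1); meets MN at A = (1, -1)
A = M + t·(N−M) with t = 3

t = 3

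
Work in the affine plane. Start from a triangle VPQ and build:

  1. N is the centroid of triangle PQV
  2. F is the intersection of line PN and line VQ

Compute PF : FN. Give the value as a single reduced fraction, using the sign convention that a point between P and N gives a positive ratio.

PF:FN = -3

Work in coordinates with V = (0, 0), P = (1, 0), Q = (0, 1).
1. N is the centroid of triangle PQV ⇒ N = (1/3, 1/3)
2. F is the intersection of line PN and line VQ ⇒ F = (0, 1/2)
F = P + t·(N−P) with t = 3/2, so PF:FN = t:(1−t) = 3/2:-1/2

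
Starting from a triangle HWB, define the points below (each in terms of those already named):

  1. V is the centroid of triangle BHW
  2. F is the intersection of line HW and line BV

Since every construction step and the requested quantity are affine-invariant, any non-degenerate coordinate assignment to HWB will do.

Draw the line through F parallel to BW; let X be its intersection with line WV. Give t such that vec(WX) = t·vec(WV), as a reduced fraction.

t = 3/2

Assign H = (0, 0), W = (1, 0), B = (0, 1) — the answer is frame-independent, so this choice is without loss of generality.
1. V is the centroid of triangle BHW ⇒ V = (1/3, 1/3)
2. F is the intersection of line HW and line BV ⇒ F = (1/2, 0)
through F parallel to BW: direction (1, -1); meets WV at X = (0, 1/2)
X = W + t·(V−W) with t = 3/2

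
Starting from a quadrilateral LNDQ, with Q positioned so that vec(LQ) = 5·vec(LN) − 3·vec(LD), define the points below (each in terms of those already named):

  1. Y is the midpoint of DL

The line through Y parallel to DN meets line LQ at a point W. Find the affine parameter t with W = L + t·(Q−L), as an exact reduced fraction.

t = 1/4

Assign L = (0, 0), N = (1, 0), D = (0, 1), Q = (5, -3) — the answer is frame-independent, so this choice is without loss of generality.
1. Y is the midpoint of DL ⇒ Y = (0, 1/2)
through Y parallel to DN: direction (1, -1); meets LQ at W = (5/4, -3/4)
W = L + t·(Q−L) with t = 1/4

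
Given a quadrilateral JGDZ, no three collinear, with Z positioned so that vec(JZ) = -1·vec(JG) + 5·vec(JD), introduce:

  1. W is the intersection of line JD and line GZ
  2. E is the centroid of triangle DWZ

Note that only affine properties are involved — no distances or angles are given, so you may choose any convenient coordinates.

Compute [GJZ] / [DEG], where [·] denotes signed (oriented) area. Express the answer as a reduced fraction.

Set J = (0, 0), G = (1, 0), D = (0, 1), Z = (-1, 5); any affine frame gives the same invariant.
1. W is the intersection of line JD and line GZ ⇒ W = (0, 5/2)
2. E is the centroid of triangle DWZ ⇒ E = (-1/3, 17/6)
2·[GJZ] = -5, 2·[DEG] = -3/2
[GJZ]:[DEG] = -5:-3/2 = 10/3

[GJZ]:[DEG] = 10/3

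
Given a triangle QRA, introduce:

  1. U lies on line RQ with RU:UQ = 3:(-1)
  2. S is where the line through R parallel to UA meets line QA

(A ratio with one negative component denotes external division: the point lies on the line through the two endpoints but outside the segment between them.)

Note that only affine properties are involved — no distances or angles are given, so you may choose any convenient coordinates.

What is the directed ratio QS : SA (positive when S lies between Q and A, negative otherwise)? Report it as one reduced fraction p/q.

QS:SA = -2/3

Choose coordinates Q = (0, 0), R = (1, 0), A = (0, 1).
1. U lies on line RQ with RU:UQ = 3:(-1) ⇒ U = (-1/2, 0)
2. S is where the line through R parallel to UA meets line QA ⇒ S = (0, -2)
S = Q + t·(A−Q) with t = -2, so QS:SA = t:(1−t) = -2:3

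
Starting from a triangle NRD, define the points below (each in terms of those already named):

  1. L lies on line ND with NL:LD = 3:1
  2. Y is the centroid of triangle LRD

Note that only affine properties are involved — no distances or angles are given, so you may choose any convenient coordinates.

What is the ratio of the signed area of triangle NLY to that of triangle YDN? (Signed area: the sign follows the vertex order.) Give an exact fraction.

[NLY]:[YDN] = -3/4

Set N = (0, 0), R = (1, 0), D = (0, 1); any affine frame gives the same invariant.
1. L lies on line ND with NL:LD = 3:1 ⇒ L = (0, 3/4)
2. Y is the centroid of triangle LRD ⇒ Y = (1/3, 7/12)
2·[NLY] = -1/4, 2·[YDN] = 1/3
[NLY]:[YDN] = -1/4:1/3 = -3/4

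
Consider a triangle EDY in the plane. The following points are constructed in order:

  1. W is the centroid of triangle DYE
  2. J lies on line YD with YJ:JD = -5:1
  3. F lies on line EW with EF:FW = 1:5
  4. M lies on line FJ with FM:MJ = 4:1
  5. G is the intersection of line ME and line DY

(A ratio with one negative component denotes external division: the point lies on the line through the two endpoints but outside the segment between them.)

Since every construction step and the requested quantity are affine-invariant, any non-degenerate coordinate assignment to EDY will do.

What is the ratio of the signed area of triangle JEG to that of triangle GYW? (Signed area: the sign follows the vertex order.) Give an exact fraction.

Set E = (0, 0), D = (1, 0), Y = (0, 1); any affine frame gives the same invariant.
1. W is the centroid of triangle DYE ⇒ W = (1/3, 1/3)
2. J lies on line YD with YJ:JD = -5:1 ⇒ J = (5/4, -1/4)
3. F lies on line EW with EF:FW = 1:5 ⇒ F = (1/18, 1/18)
4. M lies on line FJ with FM:MJ = 4:1 ⇒ M = (91/90, -17/90)
5. G is the intersection of line ME and line DY ⇒ G = (91/74, -17/74)
2·[JEG] = -3/148, 2·[GYW] = 91/222
[JEG]:[GYW] = -3/148:91/222 = -9/182

[JEG]:[GYW] = -9/182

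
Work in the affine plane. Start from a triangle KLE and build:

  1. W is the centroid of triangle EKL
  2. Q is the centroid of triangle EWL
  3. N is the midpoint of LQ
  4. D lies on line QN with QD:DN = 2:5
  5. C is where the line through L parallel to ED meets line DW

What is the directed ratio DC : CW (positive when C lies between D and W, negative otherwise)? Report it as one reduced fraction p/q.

DC:CW = -2/5

Assign K = (0, 0), L = (1, 0), E = (0, 1) — the answer is frame-independent, so this choice is without loss of generality.
1. W is the centroid of triangle EKL ⇒ W = (1/3, 1/3)
2. Q is the centroid of triangle EWL ⇒ Q = (4/9, 4/9)
3. N is the midpoint of LQ ⇒ N = (13/18, 2/9)
4. D lies on line QN with QD:DN = 2:5 ⇒ D = (11/21, 8/21)
5. C is where the line through L parallel to ED meets line DW ⇒ C = (41/63, 26/63)
C = D + t·(W−D) with t = -2/3, so DC:CW = t:(1−t) = -2/3:5/3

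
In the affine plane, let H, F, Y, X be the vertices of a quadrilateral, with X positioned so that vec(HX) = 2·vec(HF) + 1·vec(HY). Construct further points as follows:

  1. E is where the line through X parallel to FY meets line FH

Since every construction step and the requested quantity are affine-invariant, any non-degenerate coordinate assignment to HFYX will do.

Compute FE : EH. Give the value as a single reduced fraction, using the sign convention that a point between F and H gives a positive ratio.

Work in coordinates with H = (0, 0), F = (1, 0), Y = (0, 1), X = (2, 1).
1. E is where the line through X parallel to FY meets line FH ⇒ E = (3, 0)
E = F + t·(H−F) with t = -2, so FE:EH = t:(1−t) = -2:3

FE:EH = -2/3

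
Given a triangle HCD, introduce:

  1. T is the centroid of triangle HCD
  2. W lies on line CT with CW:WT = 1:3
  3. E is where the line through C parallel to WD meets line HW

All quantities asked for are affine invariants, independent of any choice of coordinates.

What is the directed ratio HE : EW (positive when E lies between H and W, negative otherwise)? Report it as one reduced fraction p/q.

HE:EW = -11

Work in coordinates with H = (0, 0), C = (1, 0), D = (0, 1).
1. T is the centroid of triangle HCD ⇒ T = (1/3, 1/3)
2. W lies on line CT with CW:WT = 1:3 ⇒ W = (5/6, 1/12)
3. E is where the line through C parallel to WD meets line HW ⇒ E = (11/12, 11/120)
E = H + t·(W−H) with t = 11/10, so HE:EW = t:(1−t) = 11/10:-1/10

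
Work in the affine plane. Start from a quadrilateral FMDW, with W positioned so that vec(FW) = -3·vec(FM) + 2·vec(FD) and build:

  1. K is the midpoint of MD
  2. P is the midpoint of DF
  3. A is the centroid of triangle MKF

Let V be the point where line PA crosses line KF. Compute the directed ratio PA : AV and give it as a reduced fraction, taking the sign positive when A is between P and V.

Choose coordinates F = (0, 0), M = (1, 0), D = (0, 1), W = (-3, 2).
1. K is the midpoint of MD ⇒ K = (1/2, 1/2)
2. P is the midpoint of DF ⇒ P = (0, 1/2)
3. A is the centroid of triangle MKF ⇒ A = (1/2, 1/6)
line PA meets KF at V = (3/10, 3/10)
A = P + t·(V−P) with t = 5/3, so PA:AV = 5/3:-2/3

PA:AV = -5/2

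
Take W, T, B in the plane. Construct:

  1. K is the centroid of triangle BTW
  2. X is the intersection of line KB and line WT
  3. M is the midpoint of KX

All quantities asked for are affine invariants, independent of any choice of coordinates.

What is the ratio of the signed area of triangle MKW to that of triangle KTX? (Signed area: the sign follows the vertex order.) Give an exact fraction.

[MKW]:[KTX] = -1/2

Choose coordinates W = (0, 0), T = (1, 0), B = (0, 1).
1. K is the centroid of triangle BTW ⇒ K = (1/3, 1/3)
2. X is the intersection of line KB and line WT ⇒ X = (1/2, 0)
3. M is the midpoint of KX ⇒ M = (5/12, 1/6)
2·[MKW] = 1/12, 2·[KTX] = -1/6
[MKW]:[KTX] = 1/12:-1/6 = -1/2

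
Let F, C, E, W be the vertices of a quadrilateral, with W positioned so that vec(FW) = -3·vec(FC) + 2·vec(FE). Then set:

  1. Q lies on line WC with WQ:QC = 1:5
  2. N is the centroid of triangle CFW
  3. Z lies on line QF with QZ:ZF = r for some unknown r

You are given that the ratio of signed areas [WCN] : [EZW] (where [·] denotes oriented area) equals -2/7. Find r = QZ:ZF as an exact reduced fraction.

Work in coordinates with F = (0, 0), C = (1, 0), E = (0, 1), W = (-3, 2).
1. Q lies on line WC with WQ:QC = 1:5 ⇒ Q = (-7/3, 5/3)
2. N is the centroid of triangle CFW ⇒ N = (-2/3, 2/3)
3. With QZ:ZF = r, write λ = r/(r+1) so Z = Q + λ·(F−Q); Z is affine-linear in λ
Every point depending on Z is an affine combination of Z and λ-independent points, so each such coordinate is linear in λ; the λ² term in each signed area is a multiple of (F−Q)×(F−Q) = 0, so 2·[WCN] and 2·[EZW] are each linear in λ. Evaluating at λ=0 and λ=1:
  2·[WCN] = -2/3,   2·[EZW] = -8/3·λ − 1/3
So [WCN]:[EZW] = (-2/3) / (-8/3·λ − 1/3). Setting this equal to -2/7:
  -2/3 = -2/7·(-8/3·λ − 1/3)  ⇒  λ = -1
Then r = λ/(1−λ) = (-1)/(2) = -1/2. Check: with r = -1/2, Z = (-14/3, 10/3) and [WCN]:[EZW] = -2/7 as required.

r = -1/2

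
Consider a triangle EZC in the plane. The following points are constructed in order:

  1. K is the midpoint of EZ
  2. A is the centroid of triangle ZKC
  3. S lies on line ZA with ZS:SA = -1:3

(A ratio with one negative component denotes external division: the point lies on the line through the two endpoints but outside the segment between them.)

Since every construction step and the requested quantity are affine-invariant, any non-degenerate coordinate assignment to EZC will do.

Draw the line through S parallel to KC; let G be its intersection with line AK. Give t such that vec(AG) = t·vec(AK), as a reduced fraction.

t = -3

Choose coordinates E = (0, 0), Z = (1, 0), C = (0, 1).
1. K is the midpoint of EZ ⇒ K = (1/2, 0)
2. A is the centroid of triangle ZKC ⇒ A = (1/2, 1/3)
3. S lies on line ZA with ZS:SA = -1:3 ⇒ S = (5/4, -1/6)
through S parallel to KC: direction (-1/2, 1); meets AK at G = (1/2, 4/3)
G = A + t·(K−A) with t = -3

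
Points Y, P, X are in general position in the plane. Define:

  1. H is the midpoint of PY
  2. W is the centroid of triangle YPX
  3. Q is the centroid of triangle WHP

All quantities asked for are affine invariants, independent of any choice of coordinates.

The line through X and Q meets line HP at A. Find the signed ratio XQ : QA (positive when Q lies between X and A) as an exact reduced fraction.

XQ:QA = 8

Work in coordinates with Y = (0, 0), P = (1, 0), X = (0, 1).
1. H is the midpoint of PY ⇒ H = (1/2, 0)
2. W is the centroid of triangle YPX ⇒ W = (1/3, 1/3)
3. Q is the centroid of triangle WHP ⇒ Q = (11/18, 1/9)
line XQ meets HP at A = (11/16, 0)
Q = X + t·(A−X) with t = 8/9, so XQ:QA = 8/9:1/9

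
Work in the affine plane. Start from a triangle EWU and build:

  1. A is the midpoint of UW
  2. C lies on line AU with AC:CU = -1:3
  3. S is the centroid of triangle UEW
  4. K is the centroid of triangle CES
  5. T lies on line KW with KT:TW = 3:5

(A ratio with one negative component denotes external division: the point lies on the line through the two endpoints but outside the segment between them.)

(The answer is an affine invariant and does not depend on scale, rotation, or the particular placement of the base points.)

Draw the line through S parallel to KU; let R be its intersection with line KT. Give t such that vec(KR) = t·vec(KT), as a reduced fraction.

Work in coordinates with E = (0, 0), W = (1, 0), U = (0, 1).
1. A is the midpoint of UW ⇒ A = (1/2, 1/2)
2. C lies on line AU with AC:CU = -1:3 ⇒ C = (3/4, 1/4)
3. S is the centroid of triangle UEW ⇒ S = (1/3, 1/3)
4. K is the centroid of triangle CES ⇒ K = (13/36, 7/36)
5. T lies on line KW with KT:TW = 3:5 ⇒ T = (173/288, 35/288)
through S parallel to KU: direction (-13/36, 29/36); meets KT at R = (77/192, 35/192)
R = K + t·(T−K) with t = 1/6

t = 1/6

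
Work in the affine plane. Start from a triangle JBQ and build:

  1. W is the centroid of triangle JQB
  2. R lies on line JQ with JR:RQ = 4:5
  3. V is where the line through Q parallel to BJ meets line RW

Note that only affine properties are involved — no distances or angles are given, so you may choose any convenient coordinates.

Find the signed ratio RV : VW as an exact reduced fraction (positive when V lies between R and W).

Work in coordinates with J = (0, 0), B = (1, 0), Q = (0, 1).
1. W is the centroid of triangle JQB ⇒ W = (1/3, 1/3)
2. R lies on line JQ with JR:RQ = 4:5 ⇒ R = (0, 4/9)
3. V is where the line through Q parallel to BJ meets line RW ⇒ V = (-5/3, 1)
V = R + t·(W−R) with t = -5, so RV:VW = t:(1−t) = -5:6

RV:VW = -5/6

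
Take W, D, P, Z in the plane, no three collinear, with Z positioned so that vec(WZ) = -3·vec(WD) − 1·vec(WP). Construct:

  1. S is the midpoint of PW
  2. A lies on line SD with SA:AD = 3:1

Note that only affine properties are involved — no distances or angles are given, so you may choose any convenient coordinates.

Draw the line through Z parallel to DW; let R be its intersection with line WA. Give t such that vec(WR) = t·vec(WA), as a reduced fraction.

t = -8

Set W = (0, 0), D = (1, 0), P = (0, 1), Z = (-3, -1); any affine frame gives the same invariant.
1. S is the midpoint of PW ⇒ S = (0, 1/2)
2. A lies on line SD with SA:AD = 3:1 ⇒ A = (3/4, 1/8)
through Z parallel to DW: direction (-1, 0); meets WA at R = (-6, -1)
R = W + t·(A−W) with t = -8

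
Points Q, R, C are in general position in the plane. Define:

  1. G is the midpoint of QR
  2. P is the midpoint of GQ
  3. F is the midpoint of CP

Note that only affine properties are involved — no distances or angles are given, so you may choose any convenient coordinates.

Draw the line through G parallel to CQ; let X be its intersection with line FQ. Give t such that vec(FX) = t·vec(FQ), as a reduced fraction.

Set Q = (0, 0), R = (1, 0), C = (0, 1); any affine frame gives the same invariant.
1. G is the midpoint of QR ⇒ G = (1/2, 0)
2. P is the midpoint of GQ ⇒ P = (1/4, 0)
3. F is the midpoint of CP ⇒ F = (1/8, 1/2)
through G parallel to CQ: direction (0, -1); meets FQ at X = (1/2, 2)
X = F + t·(Q−F) with t = -3

t = -3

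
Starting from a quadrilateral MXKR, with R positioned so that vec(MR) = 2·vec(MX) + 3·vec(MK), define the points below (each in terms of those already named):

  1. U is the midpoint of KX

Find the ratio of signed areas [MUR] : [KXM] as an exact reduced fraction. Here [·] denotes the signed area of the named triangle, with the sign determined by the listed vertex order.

Work in coordinates with M = (0, 0), X = (1, 0), K = (0, 1), R = (2, 3).
1. U is the midpoint of KX ⇒ U = (1/2, 1/2)
2·[MUR] = 1/2, 2·[KXM] = -1
[MUR]:[KXM] = 1/2:-1 = -1/2

[MUR]:[KXM] = -1/2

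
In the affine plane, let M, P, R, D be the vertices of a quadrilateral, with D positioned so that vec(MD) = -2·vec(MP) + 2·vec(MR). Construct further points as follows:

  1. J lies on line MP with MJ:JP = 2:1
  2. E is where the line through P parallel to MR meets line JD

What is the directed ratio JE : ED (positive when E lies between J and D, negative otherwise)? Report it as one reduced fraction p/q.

JE:ED = -1/9

Assign M = (0, 0), P = (1, 0), R = (0, 1), D = (-2, 2) — the answer is frame-independent, so this choice is without loss of generality.
1. J lies on line MP with MJ:JP = 2:1 ⇒ J = (2/3, 0)
2. E is where the line through P parallel to MR meets line JD ⇒ E = (1, -1/4)
E = J + t·(D−J) with t = -1/8, so JE:ED = t:(1−t) = -1/8:9/8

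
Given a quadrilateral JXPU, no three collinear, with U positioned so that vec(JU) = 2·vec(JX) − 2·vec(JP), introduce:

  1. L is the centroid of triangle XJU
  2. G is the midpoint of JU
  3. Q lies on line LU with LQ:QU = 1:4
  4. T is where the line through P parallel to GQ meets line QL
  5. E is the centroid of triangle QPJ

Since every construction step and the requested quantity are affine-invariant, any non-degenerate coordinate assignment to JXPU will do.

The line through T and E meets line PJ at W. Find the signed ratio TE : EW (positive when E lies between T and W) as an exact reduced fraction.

TE:EW = -3/2

Assign J = (0, 0), X = (1, 0), P = (0, 1), U = (2, -2) — the answer is frame-independent, so this choice is without loss of generality.
1. L is the centroid of triangle XJU ⇒ L = (1, -2/3)
2. G is the midpoint of JU ⇒ G = (1, -1)
3. Q lies on line LU with LQ:QU = 1:4 ⇒ Q = (6/5, -14/15)
4. T is where the line through P parallel to GQ meets line QL ⇒ T = (-1/5, 14/15)
5. E is the centroid of triangle QPJ ⇒ E = (2/5, 1/45)
line TE meets PJ at W = (0, 17/27)
E = T + t·(W−T) with t = 3, so TE:EW = 3:-2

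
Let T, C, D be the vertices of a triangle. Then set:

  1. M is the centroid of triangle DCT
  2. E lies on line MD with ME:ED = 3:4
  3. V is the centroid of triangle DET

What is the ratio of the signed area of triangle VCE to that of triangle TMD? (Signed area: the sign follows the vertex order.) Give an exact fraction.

Set T = (0, 0), C = (1, 0), D = (0, 1); any affine frame gives the same invariant.
1. M is the centroid of triangle DCT ⇒ M = (1/3, 1/3)
2. E lies on line MD with ME:ED = 3:4 ⇒ E = (4/21, 13/21)
3. V is the centroid of triangle DET ⇒ V = (4/63, 34/63)
2·[VCE] = 1/7, 2·[TMD] = 1/3
[VCE]:[TMD] = 1/7:1/3 = 3/7

[VCE]:[TMD] = 3/7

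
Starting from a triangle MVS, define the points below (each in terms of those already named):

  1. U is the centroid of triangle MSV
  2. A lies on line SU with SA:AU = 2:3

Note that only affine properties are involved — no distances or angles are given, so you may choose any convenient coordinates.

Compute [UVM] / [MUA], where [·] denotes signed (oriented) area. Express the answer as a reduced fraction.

[UVM]:[MUA] = -5/3

Set M = (0, 0), V = (1, 0), S = (0, 1); any affine frame gives the same invariant.
1. U is the centroid of triangle MSV ⇒ U = (1/3, 1/3)
2. A lies on line SU with SA:AU = 2:3 ⇒ A = (2/15, 11/15)
2·[UVM] = -1/3, 2·[MUA] = 1/5
[UVM]:[MUA] = -1/3:1/5 = -5/3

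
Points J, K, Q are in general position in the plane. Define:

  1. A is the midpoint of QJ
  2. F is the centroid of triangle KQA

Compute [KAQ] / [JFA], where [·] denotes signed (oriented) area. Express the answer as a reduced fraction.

Work in coordinates with J = (0, 0), K = (1, 0), Q = (0, 1).
1. A is the midpoint of QJ ⇒ A = (0, 1/2)
2. F is the centroid of triangle KQA ⇒ F = (1/3, 1/2)
2·[KAQ] = -1/2, 2·[JFA] = 1/6
[KAQ]:[JFA] = -1/2:1/6 = -3

[KAQ]:[JFA] = -3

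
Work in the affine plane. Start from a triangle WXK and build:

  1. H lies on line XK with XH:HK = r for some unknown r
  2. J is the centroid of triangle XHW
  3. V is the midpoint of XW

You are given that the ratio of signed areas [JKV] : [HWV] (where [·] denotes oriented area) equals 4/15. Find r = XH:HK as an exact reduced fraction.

r = 5/4

Work in coordinates with W = (0, 0), X = (1, 0), K = (0, 1).
1. With XH:HK = r, write λ = r/(r+1) so H = X + λ·(K−X); H is affine-linear in λ
2. J is the centroid of triangle XHW ⇒ J is an affine combination of earlier points and hence also affine-linear in λ
3. V is the midpoint of XW ⇒ V = (1/2, 0)
Every point depending on H is an affine combination of H and λ-independent points, so each such coordinate is linear in λ; the λ² term in each signed area is a multiple of (K−X)×(K−X) = 0, so 2·[JKV] and 2·[HWV] are each linear in λ. Evaluating at λ=0 and λ=1:
  2·[JKV] = -1/6·λ + 1/6,   2·[HWV] = 1/2·λ
So [JKV]:[HWV] = (-1/6·λ + 1/6) / (1/2·λ). Setting this equal to 4/15:
  -1/6·λ + 1/6 = 4/15·(1/2·λ)  ⇒  λ = 5/9
Then r = λ/(1−λ) = (5/9)/(4/9) = 5/4. Check: with r = 5/4, H = (4/9, 5/9) and [JKV]:[HWV] = 4/15 as required.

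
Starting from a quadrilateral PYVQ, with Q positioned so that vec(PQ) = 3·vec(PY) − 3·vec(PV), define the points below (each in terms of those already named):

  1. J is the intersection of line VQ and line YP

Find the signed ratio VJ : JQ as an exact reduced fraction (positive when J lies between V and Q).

VJ:JQ = 1/3

Work in coordinates with P = (0, 0), Y = (1, 0), V = (0, 1), Q = (3, -3).
1. J is the intersection of line VQ and line YP ⇒ J = (3/4, 0)
J = V + t·(Q−V) with t = 1/4, so VJ:JQ = t:(1−t) = 1/4:3/4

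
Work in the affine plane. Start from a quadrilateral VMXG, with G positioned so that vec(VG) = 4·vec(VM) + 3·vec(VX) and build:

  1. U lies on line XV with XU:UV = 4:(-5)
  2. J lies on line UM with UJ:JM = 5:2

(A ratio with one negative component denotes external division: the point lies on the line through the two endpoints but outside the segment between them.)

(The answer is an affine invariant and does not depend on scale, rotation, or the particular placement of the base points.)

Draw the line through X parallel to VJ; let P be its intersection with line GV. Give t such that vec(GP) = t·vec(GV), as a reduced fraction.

Set V = (0, 0), M = (1, 0), X = (0, 1), G = (4, 3); any affine frame gives the same invariant.
1. U lies on line XV with XU:UV = 4:(-5) ⇒ U = (0, 5)
2. J lies on line UM with UJ:JM = 5:2 ⇒ J = (5/7, 10/7)
through X parallel to VJ: direction (5/7, 10/7); meets GV at P = (-4/5, -3/5)
P = G + t·(V−G) with t = 6/5

t = 6/5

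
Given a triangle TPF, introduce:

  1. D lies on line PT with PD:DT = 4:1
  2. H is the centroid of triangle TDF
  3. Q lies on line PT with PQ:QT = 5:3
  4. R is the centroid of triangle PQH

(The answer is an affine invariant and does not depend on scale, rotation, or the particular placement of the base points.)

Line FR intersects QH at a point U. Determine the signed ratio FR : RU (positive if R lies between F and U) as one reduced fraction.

FR:RU = 41/25

Choose coordinates T = (0, 0), P = (1, 0), F = (0, 1).
1. D lies on line PT with PD:DT = 4:1 ⇒ D = (1/5, 0)
2. H is the centroid of triangle TDF ⇒ H = (1/15, 1/3)
3. Q lies on line PT with PQ:QT = 5:3 ⇒ Q = (3/8, 0)
4. R is the centroid of triangle PQH ⇒ R = (173/360, 1/9)
line FR meets QH at U = (1903/2460, -53/123)
R = F + t·(U−F) with t = 41/66, so FR:RU = 41/66:25/66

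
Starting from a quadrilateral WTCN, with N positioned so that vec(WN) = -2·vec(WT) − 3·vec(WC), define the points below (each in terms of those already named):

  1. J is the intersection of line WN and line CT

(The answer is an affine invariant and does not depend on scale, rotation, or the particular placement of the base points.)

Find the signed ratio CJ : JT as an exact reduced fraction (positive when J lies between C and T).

CJ:JT = 2/3

Work in coordinates with W = (0, 0), T = (1, 0), C = (0, 1), N = (-2, -3).
1. J is the intersection of line WN and line CT ⇒ J = (2/5, 3/5)
J = C + t·(T−C) with t = 2/5, so CJ:JT = t:(1−t) = 2/5:3/5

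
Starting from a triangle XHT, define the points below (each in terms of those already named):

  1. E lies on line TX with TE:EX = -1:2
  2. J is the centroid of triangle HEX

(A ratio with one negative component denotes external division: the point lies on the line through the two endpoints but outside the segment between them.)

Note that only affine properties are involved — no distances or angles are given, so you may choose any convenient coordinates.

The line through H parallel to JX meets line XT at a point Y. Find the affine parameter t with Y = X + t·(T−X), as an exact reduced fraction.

Work in coordinates with X = (0, 0), H = (1, 0), T = (0, 1).
1. E lies on line TX with TE:EX = -1:2 ⇒ E = (0, 2)
2. J is the centroid of triangle HEX ⇒ J = (1/3, 2/3)
through H parallel to JX: direction (-1/3, -2/3); meets XT at Y = (0, -2)
Y = X + t·(T−X) with t = -2

t = -2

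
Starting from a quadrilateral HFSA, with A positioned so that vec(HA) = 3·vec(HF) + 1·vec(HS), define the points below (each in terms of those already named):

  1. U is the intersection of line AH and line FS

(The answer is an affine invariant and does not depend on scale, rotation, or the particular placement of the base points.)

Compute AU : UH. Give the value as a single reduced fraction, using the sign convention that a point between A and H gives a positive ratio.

AU:UH = 3

Choose coordinates H = (0, 0), F = (1, 0), S = (0, 1), A = (3, 1).
1. U is the intersection of line AH and line FS ⇒ U = (3/4, 1/4)
U = A + t·(H−A) with t = 3/4, so AU:UH = t:(1−t) = 3/4:1/4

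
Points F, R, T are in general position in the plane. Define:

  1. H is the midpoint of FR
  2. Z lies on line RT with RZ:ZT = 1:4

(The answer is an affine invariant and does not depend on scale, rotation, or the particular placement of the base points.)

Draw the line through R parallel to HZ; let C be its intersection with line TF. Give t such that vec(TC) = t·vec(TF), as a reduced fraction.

t = 5/3

Set F = (0, 0), R = (1, 0), T = (0, 1); any affine frame gives the same invariant.
1. H is the midpoint of FR ⇒ H = (1/2, 0)
2. Z lies on line RT with RZ:ZT = 1:4 ⇒ Z = (4/5, 1/5)
through R parallel to HZ: direction (3/10, 1/5); meets TF at C = (0, -2/3)
C = T + t·(F−T) with t = 5/3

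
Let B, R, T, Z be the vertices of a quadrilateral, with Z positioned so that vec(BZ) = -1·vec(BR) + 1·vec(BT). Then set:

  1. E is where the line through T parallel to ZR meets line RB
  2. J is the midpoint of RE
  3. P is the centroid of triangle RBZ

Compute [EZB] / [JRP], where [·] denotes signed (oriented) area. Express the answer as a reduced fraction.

[EZB]:[JRP] = -12

Set B = (0, 0), R = (1, 0), T = (0, 1), Z = (-1, 1); any affine frame gives the same invariant.
1. E is where the line through T parallel to ZR meets line RB ⇒ E = (2, 0)
2. J is the midpoint of RE ⇒ J = (3/2, 0)
3. P is the centroid of triangle RBZ ⇒ P = (0, 1/3)
2·[EZB] = 2, 2·[JRP] = -1/6
[EZB]:[JRP] = 2:-1/6 = -12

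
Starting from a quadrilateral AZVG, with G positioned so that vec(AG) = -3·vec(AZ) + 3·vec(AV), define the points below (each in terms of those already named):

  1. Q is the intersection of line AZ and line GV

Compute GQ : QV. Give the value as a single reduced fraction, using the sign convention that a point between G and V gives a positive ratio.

GQ:QV = -3

Set A = (0, 0), Z = (1, 0), V = (0, 1), G = (-3, 3); any affine frame gives the same invariant.
1. Q is the intersection of line AZ and line GV ⇒ Q = (3/2, 0)
Q = G + t·(V−G) with t = 3/2, so GQ:QV = t:(1−t) = 3/2:-1/2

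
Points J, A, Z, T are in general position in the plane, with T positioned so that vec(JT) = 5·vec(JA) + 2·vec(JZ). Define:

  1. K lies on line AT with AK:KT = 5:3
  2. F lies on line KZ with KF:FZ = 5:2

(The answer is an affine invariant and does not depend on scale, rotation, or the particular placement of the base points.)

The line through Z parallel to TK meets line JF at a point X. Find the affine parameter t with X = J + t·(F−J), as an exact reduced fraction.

t = 7/4

Set J = (0, 0), A = (1, 0), Z = (0, 1), T = (5, 2); any affine frame gives the same invariant.
1. K lies on line AT with AK:KT = 5:3 ⇒ K = (7/2, 5/4)
2. F lies on line KZ with KF:FZ = 5:2 ⇒ F = (1, 15/14)
through Z parallel to TK: direction (-3/2, -3/4); meets JF at X = (7/4, 15/8)
X = J + t·(F−J) with t = 7/4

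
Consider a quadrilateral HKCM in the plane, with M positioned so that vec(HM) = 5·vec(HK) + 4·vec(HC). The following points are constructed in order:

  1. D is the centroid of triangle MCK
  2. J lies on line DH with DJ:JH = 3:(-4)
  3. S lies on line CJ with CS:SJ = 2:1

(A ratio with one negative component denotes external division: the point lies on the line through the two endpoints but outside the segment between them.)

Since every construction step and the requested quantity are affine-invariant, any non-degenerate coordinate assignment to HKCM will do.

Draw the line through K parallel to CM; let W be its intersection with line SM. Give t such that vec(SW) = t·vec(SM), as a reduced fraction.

Work in coordinates with H = (0, 0), K = (1, 0), C = (0, 1), M = (5, 4).
1. D is the centroid of triangle MCK ⇒ D = (2, 5/3)
2. J lies on line DH with DJ:JH = 3:(-4) ⇒ J = (8, 20/3)
3. S lies on line CJ with CS:SJ = 2:1 ⇒ S = (16/3, 43/9)
through K parallel to CM: direction (5, 3); meets SM at W = (53/13, 24/13)
W = S + t·(M−S) with t = 49/13

t = 49/13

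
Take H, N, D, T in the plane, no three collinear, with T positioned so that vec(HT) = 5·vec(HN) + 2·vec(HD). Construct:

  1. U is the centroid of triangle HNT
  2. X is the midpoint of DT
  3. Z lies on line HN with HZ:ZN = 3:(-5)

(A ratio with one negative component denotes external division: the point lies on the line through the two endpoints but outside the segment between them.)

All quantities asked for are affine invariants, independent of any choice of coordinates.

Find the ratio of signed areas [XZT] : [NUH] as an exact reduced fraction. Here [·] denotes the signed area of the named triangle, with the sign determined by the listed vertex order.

[XZT]:[NUH] = 21/8

Assign H = (0, 0), N = (1, 0), D = (0, 1), T = (5, 2) — the answer is frame-independent, so this choice is without loss of generality.
1. U is the centroid of triangle HNT ⇒ U = (2, 2/3)
2. X is the midpoint of DT ⇒ X = (5/2, 3/2)
3. Z lies on line HN with HZ:ZN = 3:(-5) ⇒ Z = (-3/2, 0)
2·[XZT] = 7/4, 2·[NUH] = 2/3
[XZT]:[NUH] = 7/4:2/3 = 21/8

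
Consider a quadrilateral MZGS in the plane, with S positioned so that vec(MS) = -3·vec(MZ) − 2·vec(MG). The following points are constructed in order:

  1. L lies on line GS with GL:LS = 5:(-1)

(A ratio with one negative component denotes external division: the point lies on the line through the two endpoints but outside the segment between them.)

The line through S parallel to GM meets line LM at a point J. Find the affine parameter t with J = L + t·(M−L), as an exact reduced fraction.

t = 1/5

Assign M = (0, 0), Z = (1, 0), G = (0, 1), S = (-3, -2) — the answer is frame-independent, so this choice is without loss of generality.
1. L lies on line GS with GL:LS = 5:(-1) ⇒ L = (-15/4, -11/4)
through S parallel to GM: direction (0, -1); meets LM at J = (-3, -11/5)
J = L + t·(M−L) with t = 1/5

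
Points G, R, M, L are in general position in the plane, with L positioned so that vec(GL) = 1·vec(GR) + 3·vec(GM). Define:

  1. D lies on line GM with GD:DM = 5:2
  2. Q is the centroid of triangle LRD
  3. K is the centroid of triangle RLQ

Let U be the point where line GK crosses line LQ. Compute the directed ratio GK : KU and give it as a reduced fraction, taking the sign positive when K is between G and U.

GK:KU = -23/7

Assign G = (0, 0), R = (1, 0), M = (0, 1), L = (1, 3) — the answer is frame-independent, so this choice is without loss of generality.
1. D lies on line GM with GD:DM = 5:2 ⇒ D = (0, 5/7)
2. Q is the centroid of triangle LRD ⇒ Q = (2/3, 26/21)
3. K is the centroid of triangle RLQ ⇒ K = (8/9, 89/63)
line GK meets LQ at U = (128/207, 1424/1449)
K = G + t·(U−G) with t = 23/16, so GK:KU = 23/16:-7/16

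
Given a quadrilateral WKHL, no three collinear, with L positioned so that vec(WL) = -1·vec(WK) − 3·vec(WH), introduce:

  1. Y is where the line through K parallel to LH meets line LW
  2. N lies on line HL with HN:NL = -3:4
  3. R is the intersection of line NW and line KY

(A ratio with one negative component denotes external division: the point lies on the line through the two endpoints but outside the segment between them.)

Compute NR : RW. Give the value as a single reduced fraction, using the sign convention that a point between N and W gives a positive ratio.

Set W = (0, 0), K = (1, 0), H = (0, 1), L = (-1, -3); any affine frame gives the same invariant.
1. Y is where the line through K parallel to LH meets line LW ⇒ Y = (4, 12)
2. N lies on line HL with HN:NL = -3:4 ⇒ N = (3, 13)
3. R is the intersection of line NW and line KY ⇒ R = (-12, -52)
R = N + t·(W−N) with t = 5, so NR:RW = t:(1−t) = 5:-4

NR:RW = -5/4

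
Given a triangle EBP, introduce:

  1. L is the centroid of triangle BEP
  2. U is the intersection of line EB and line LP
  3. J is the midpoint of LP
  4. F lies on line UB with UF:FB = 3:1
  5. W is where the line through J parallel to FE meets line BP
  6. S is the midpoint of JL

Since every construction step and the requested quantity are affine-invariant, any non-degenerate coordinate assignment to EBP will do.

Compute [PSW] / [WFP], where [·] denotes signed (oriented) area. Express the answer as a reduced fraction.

Work in coordinates with E = (0, 0), B = (1, 0), P = (0, 1).
1. L is the centroid of triangle BEP ⇒ L = (1/3, 1/3)
2. U is the intersection of line EB and line LP ⇒ U = (1/2, 0)
3. J is the midpoint of LP ⇒ J = (1/6, 2/3)
4. F lies on line UB with UF:FB = 3:1 ⇒ F = (7/8, 0)
5. W is where the line through J parallel to FE meets line BP ⇒ W = (1/3, 2/3)
6. S is the midpoint of JL ⇒ S = (1/4, 1/2)
2·[PSW] = 1/12, 2·[WFP] = -1/24
[PSW]:[WFP] = 1/12:-1/24 = -2

[PSW]:[WFP] = -2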